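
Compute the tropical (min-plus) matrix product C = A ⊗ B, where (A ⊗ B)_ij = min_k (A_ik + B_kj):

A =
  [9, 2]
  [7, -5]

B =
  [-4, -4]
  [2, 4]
A ⊗ B =
  [4, 5]
  [-3, -1]

Apply the min-plus product entry-by-entry:
  C[0][0] = min over k of (A[0][0] + B[0][0] = 9 + -4 = 5, A[0][1] + B[1][0] = 2 + 2 = 4) = 4 (attained at k = 1)
  C[0][1] = min over k of (A[0][0] + B[0][1] = 9 + -4 = 5, A[0][1] + B[1][1] = 2 + 4 = 6) = 5 (attained at k = 0)
  C[1][0] = min over k of (A[1][0] + B[0][0] = 7 + -4 = 3, A[1][1] + B[1][0] = -5 + 2 = -3) = -3 (attained at k = 1)
  C[1][1] = min over k of (A[1][0] + B[0][1] = 7 + -4 = 3, A[1][1] + B[1][1] = -5 + 4 = -1) = -1 (attained at k = 1)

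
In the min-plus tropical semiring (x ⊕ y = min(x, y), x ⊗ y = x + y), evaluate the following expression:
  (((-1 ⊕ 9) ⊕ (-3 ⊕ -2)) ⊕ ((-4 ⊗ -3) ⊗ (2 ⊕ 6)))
(((-1 ⊕ 9) ⊕ (-3 ⊕ -2)) ⊕ ((-4 ⊗ -3) ⊗ (2 ⊕ 6))) = -5

Expand innermost to outermost. Recall ⊕ takes the minimum of its arguments and ⊗ takes their sum. Working out the expression (((-1 ⊕ 9) ⊕ (-3 ⊕ -2)) ⊕ ((-4 ⊗ -3) ⊗ (2 ⊕ 6))) gives -5.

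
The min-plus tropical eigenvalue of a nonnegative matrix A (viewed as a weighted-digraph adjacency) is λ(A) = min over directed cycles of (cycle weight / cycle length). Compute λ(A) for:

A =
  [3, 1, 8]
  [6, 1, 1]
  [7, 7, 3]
λ(A) = 1

Enumerate directed cycles and compute their means (weight / length). Sample:
  cycle 0 → 0: weight = 3, length = 1, mean = 3/1 ≈ 3.000
  cycle 1 → 1: weight = 1, length = 1, mean = 1/1 ≈ 1.000
  cycle 2 → 2: weight = 3, length = 1, mean = 3/1 ≈ 3.000
  cycle 0 → 1 → 0: weight = 7, length = 2, mean = 7/2 ≈ 3.500
  cycle 0 → 2 → 0: weight = 15, length = 2, mean = 15/2 ≈ 7.500
  cycle 1 → 0 → 1: weight = 7, length = 2, mean = 7/2 ≈ 3.500
Minimum mean = 1.000, attained e.g. along the cycle 1 → 1 with weight 1 and length 1. So λ(A) = 1/1 = 1.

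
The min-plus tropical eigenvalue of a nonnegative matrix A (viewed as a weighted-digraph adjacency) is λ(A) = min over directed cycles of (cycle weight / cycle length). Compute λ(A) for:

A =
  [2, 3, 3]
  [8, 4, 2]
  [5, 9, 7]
λ(A) = 2

Enumerate directed cycles and compute their means (weight / length). Sample:
  cycle 0 → 0: weight = 2, length = 1, mean = 2/1 ≈ 2.000
  cycle 1 → 1: weight = 4, length = 1, mean = 4/1 ≈ 4.000
  cycle 2 → 2: weight = 7, length = 1, mean = 7/1 ≈ 7.000
  cycle 0 → 1 → 0: weight = 11, length = 2, mean = 11/2 ≈ 5.500
  cycle 0 → 2 → 0: weight = 8, length = 2, mean = 8/2 ≈ 4.000
  cycle 1 → 0 → 1: weight = 11, length = 2, mean = 11/2 ≈ 5.500
Minimum mean = 2.000, attained e.g. along the cycle 0 → 0 with weight 2 and length 1. So λ(A) = 2/1 = 2.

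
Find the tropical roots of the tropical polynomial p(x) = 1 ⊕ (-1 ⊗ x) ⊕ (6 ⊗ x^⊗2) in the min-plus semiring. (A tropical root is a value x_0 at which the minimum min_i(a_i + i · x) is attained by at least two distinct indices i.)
Roots: {-7, 2}

Each tropical root is a break point of the lower envelope of the lines y = a_i + i · x (there are 3 lines, with slopes 0, 1, ..., 2). Only the lines that attain the minimum somewhere contribute to roots; other lines are dominated. Here the surviving (envelope) indices are i = 2, i = 1, i = 0.
Intersections between consecutive envelope lines give the roots: for adjacent envelope indices i < j the intersection is x = (a_i − a_j) / (j − i). Reading off the sorted break points: {-7, 2}.
Verification: at each break x_0, at least two indices attain the minimum of min_i(a_i + i · x_0).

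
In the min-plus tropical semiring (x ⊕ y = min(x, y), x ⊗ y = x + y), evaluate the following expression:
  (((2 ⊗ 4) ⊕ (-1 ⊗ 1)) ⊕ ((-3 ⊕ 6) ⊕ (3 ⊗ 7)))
(((2 ⊗ 4) ⊕ (-1 ⊗ 1)) ⊕ ((-3 ⊕ 6) ⊕ (3 ⊗ 7))) = -3

Expand innermost to outermost. Recall ⊕ takes the minimum of its arguments and ⊗ takes their sum. Working out the expression (((2 ⊗ 4) ⊕ (-1 ⊗ 1)) ⊕ ((-3 ⊕ 6) ⊕ (3 ⊗ 7))) gives -3.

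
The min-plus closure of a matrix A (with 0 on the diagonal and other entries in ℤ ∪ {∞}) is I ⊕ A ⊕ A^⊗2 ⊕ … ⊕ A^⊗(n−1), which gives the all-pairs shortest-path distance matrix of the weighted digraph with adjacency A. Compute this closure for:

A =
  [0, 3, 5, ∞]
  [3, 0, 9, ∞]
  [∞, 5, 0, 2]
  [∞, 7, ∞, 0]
Closure =
  [0, 3, 5, 7]
  [3, 0, 8, 10]
  [8, 5, 0, 2]
  [10, 7, 15, 0]

This is the Floyd-Warshall all-pairs shortest-path computation. For each intermediate vertex k = 0, 1, …, 3, update dist[i][j] ← min(dist[i][j], dist[i][k] + dist[k][j]). The final matrix gives, for each (i, j), the minimum total weight of any directed path from i to j (possibly empty when i = j).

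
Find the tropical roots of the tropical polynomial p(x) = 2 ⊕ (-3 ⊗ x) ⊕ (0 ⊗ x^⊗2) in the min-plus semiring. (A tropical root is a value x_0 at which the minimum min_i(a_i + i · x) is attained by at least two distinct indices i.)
Roots: {-3, 5}

Each tropical root is a break point of the lower envelope of the lines y = a_i + i · x (there are 3 lines, with slopes 0, 1, ..., 2). Only the lines that attain the minimum somewhere contribute to roots; other lines are dominated. Here the surviving (envelope) indices are i = 2, i = 1, i = 0.
Intersections between consecutive envelope lines give the roots: for adjacent envelope indices i < j the intersection is x = (a_i − a_j) / (j − i). Reading off the sorted break points: {-3, 5}.
Verification: at each break x_0, at least two indices attain the minimum of min_i(a_i + i · x_0).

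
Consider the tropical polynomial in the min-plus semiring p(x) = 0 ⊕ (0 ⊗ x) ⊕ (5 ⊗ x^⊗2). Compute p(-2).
p(-2) = -2

A tropical monomial a ⊗ x^⊗i evaluates to a + i · x. Evaluating each term at x = -2:
  Term 0 contributes 0 + 0 · -2 = 0
  Term 1 contributes 0 + 1 · -2 = -2
  Term 2 contributes 5 + 2 · -2 = 1
p(-2) = ⊕ of these = min[0, -2, 1] = -2.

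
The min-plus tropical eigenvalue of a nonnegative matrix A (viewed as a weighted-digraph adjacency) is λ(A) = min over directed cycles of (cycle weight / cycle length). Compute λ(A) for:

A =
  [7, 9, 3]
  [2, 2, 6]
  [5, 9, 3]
λ(A) = 2

Enumerate directed cycles and compute their means (weight / length). Sample:
  cycle 0 → 0: weight = 7, length = 1, mean = 7/1 ≈ 7.000
  cycle 1 → 1: weight = 2, length = 1, mean = 2/1 ≈ 2.000
  cycle 2 → 2: weight = 3, length = 1, mean = 3/1 ≈ 3.000
  cycle 0 → 1 → 0: weight = 11, length = 2, mean = 11/2 ≈ 5.500
  cycle 0 → 2 → 0: weight = 8, length = 2, mean = 8/2 ≈ 4.000
  cycle 1 → 0 → 1: weight = 11, length = 2, mean = 11/2 ≈ 5.500
Minimum mean = 2.000, attained e.g. along the cycle 1 → 1 with weight 2 and length 1. So λ(A) = 2/1 = 2.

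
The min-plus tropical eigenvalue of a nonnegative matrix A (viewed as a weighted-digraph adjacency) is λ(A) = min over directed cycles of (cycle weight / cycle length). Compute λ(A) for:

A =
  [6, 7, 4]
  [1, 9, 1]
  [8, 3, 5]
λ(A) = 2

Enumerate directed cycles and compute their means (weight / length). Sample:
  cycle 0 → 0: weight = 6, length = 1, mean = 6/1 ≈ 6.000
  cycle 1 → 1: weight = 9, length = 1, mean = 9/1 ≈ 9.000
  cycle 2 → 2: weight = 5, length = 1, mean = 5/1 ≈ 5.000
  cycle 0 → 1 → 0: weight = 8, length = 2, mean = 8/2 ≈ 4.000
  cycle 0 → 2 → 0: weight = 12, length = 2, mean = 12/2 ≈ 6.000
  cycle 1 → 0 → 1: weight = 8, length = 2, mean = 8/2 ≈ 4.000
Minimum mean = 2.000, attained e.g. along the cycle 1 → 2 → 1 with weight 4 and length 2. So λ(A) = 4/2 = 2.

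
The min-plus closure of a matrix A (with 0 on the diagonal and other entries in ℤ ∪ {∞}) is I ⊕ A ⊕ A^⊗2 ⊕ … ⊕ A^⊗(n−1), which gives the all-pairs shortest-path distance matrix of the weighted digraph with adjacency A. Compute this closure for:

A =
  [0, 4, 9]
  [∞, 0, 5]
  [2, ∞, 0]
Closure =
  [0, 4, 9]
  [7, 0, 5]
  [2, 6, 0]

This is the Floyd-Warshall all-pairs shortest-path computation. For each intermediate vertex k = 0, 1, …, 2, update dist[i][j] ← min(dist[i][j], dist[i][k] + dist[k][j]). The final matrix gives, for each (i, j), the minimum total weight of any directed path from i to j (possibly empty when i = j).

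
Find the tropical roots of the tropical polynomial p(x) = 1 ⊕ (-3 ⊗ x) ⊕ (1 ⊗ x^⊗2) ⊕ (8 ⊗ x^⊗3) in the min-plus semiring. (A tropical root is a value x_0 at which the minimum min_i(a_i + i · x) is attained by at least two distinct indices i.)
Roots: {-7, -4, 4}

Each tropical root is a break point of the lower envelope of the lines y = a_i + i · x (there are 4 lines, with slopes 0, 1, ..., 3). Only the lines that attain the minimum somewhere contribute to roots; other lines are dominated. Here the surviving (envelope) indices are i = 3, i = 2, i = 1, i = 0.
Intersections between consecutive envelope lines give the roots: for adjacent envelope indices i < j the intersection is x = (a_i − a_j) / (j − i). Reading off the sorted break points: {-7, -4, 4}.
Verification: at each break x_0, at least two indices attain the minimum of min_i(a_i + i · x_0).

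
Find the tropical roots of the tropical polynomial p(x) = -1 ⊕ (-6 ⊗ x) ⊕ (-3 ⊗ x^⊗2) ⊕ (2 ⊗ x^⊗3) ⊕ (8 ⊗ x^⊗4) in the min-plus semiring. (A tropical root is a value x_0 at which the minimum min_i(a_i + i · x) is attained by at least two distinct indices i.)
Roots: {-6, -5, -3, 5}

Each tropical root is a break point of the lower envelope of the lines y = a_i + i · x (there are 5 lines, with slopes 0, 1, ..., 4). Only the lines that attain the minimum somewhere contribute to roots; other lines are dominated. Here the surviving (envelope) indices are i = 4, i = 3, i = 2, i = 1, i = 0.
Intersections between consecutive envelope lines give the roots: for adjacent envelope indices i < j the intersection is x = (a_i − a_j) / (j − i). Reading off the sorted break points: {-6, -5, -3, 5}.
Verification: at each break x_0, at least two indices attain the minimum of min_i(a_i + i · x_0).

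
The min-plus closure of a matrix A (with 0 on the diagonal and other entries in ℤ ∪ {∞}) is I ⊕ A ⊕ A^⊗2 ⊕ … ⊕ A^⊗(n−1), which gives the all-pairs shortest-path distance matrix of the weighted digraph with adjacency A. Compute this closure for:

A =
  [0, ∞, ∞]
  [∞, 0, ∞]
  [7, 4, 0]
Closure =
  [0, ∞, ∞]
  [∞, 0, ∞]
  [7, 4, 0]

This is the Floyd-Warshall all-pairs shortest-path computation. For each intermediate vertex k = 0, 1, …, 2, update dist[i][j] ← min(dist[i][j], dist[i][k] + dist[k][j]). The final matrix gives, for each (i, j), the minimum total weight of any directed path from i to j (possibly empty when i = j).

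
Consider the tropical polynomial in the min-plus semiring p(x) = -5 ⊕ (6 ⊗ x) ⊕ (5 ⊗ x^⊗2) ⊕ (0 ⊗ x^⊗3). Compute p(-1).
p(-1) = -5

A tropical monomial a ⊗ x^⊗i evaluates to a + i · x. Evaluating each term at x = -1:
  Term 0 contributes -5 + 0 · -1 = -5
  Term 1 contributes 6 + 1 · -1 = 5
  Term 2 contributes 5 + 2 · -1 = 3
  Term 3 contributes 0 + 3 · -1 = -3
p(-1) = ⊕ of these = min[-5, 5, 3, -3] = -5.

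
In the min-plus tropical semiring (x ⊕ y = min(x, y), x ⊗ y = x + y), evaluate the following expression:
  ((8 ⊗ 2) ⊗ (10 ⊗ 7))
((8 ⊗ 2) ⊗ (10 ⊗ 7)) = 27

Expand innermost to outermost. Recall ⊕ takes the minimum of its arguments and ⊗ takes their sum. Working out the expression ((8 ⊗ 2) ⊗ (10 ⊗ 7)) gives 27.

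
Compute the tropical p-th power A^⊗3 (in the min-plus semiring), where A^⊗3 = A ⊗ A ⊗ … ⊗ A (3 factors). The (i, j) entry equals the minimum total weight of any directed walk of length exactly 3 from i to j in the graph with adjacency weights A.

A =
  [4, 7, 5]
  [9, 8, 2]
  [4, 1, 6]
A^⊗3 =
  [12, 10, 8]
  [10, 9, 5]
  [7, 4, 9]

Each entry (A^⊗3)_ij equals the minimum over all length-3 walks i = v_0 → v_1 → … → v_3 = j of Σ_t A[v_t][v_{t+1}]. For example, for (i, j) = (0, 2) we minimise over 9 possible intermediate vertex sequences; the minimum is 8, attained along the walk 0 → 2 → 1 → 2.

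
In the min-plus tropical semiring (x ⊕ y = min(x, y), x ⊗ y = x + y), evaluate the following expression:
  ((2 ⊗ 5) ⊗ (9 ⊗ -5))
((2 ⊗ 5) ⊗ (9 ⊗ -5)) = 11

Expand innermost to outermost. Recall ⊕ takes the minimum of its arguments and ⊗ takes their sum. Working out the expression ((2 ⊗ 5) ⊗ (9 ⊗ -5)) gives 11.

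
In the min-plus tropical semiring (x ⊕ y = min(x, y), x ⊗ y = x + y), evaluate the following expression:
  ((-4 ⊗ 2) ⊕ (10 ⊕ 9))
((-4 ⊗ 2) ⊕ (10 ⊕ 9)) = -2

Expand innermost to outermost. Recall ⊕ takes the minimum of its arguments and ⊗ takes their sum. Working out the expression ((-4 ⊗ 2) ⊕ (10 ⊕ 9)) gives -2.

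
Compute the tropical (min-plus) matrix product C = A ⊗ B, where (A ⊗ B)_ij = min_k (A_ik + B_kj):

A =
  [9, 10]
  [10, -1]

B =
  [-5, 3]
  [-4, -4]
A ⊗ B =
  [4, 6]
  [-5, -5]

Apply the min-plus product entry-by-entry:
  C[0][0] = min over k of (A[0][0] + B[0][0] = 9 + -5 = 4, A[0][1] + B[1][0] = 10 + -4 = 6) = 4 (attained at k = 0)
  C[0][1] = min over k of (A[0][0] + B[0][1] = 9 + 3 = 12, A[0][1] + B[1][1] = 10 + -4 = 6) = 6 (attained at k = 1)
  C[1][0] = min over k of (A[1][0] + B[0][0] = 10 + -5 = 5, A[1][1] + B[1][0] = -1 + -4 = -5) = -5 (attained at k = 1)
  C[1][1] = min over k of (A[1][0] + B[0][1] = 10 + 3 = 13, A[1][1] + B[1][1] = -1 + -4 = -5) = -5 (attained at k = 1)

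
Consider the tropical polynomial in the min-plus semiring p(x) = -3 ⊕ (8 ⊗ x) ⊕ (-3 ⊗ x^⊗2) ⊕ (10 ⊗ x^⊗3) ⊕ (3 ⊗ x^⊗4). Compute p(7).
p(7) = -3

A tropical monomial a ⊗ x^⊗i evaluates to a + i · x. Evaluating each term at x = 7:
  Term 0 contributes -3 + 0 · 7 = -3
  Term 1 contributes 8 + 1 · 7 = 15
  Term 2 contributes -3 + 2 · 7 = 11
  Term 3 contributes 10 + 3 · 7 = 31
  Term 4 contributes 3 + 4 · 7 = 31
p(7) = ⊕ of these = min[-3, 15, 11, 31, 31] = -3.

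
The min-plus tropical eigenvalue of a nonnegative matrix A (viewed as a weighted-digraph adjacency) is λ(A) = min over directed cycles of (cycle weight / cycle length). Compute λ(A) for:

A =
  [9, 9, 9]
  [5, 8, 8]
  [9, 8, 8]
λ(A) = 7

Enumerate directed cycles and compute their means (weight / length). Sample:
  cycle 0 → 0: weight = 9, length = 1, mean = 9/1 ≈ 9.000
  cycle 1 → 1: weight = 8, length = 1, mean = 8/1 ≈ 8.000
  cycle 2 → 2: weight = 8, length = 1, mean = 8/1 ≈ 8.000
  cycle 0 → 1 → 0: weight = 14, length = 2, mean = 14/2 ≈ 7.000
  cycle 0 → 2 → 0: weight = 18, length = 2, mean = 18/2 ≈ 9.000
  cycle 1 → 0 → 1: weight = 14, length = 2, mean = 14/2 ≈ 7.000
Minimum mean = 7.000, attained e.g. along the cycle 0 → 1 → 0 with weight 14 and length 2. So λ(A) = 14/2 = 7.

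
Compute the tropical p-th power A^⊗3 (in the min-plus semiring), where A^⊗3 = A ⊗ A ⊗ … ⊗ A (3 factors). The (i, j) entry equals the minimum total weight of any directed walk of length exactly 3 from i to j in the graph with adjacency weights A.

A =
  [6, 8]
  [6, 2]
A^⊗3 =
  [16, 12]
  [10, 6]

Each entry (A^⊗3)_ij equals the minimum over all length-3 walks i = v_0 → v_1 → … → v_3 = j of Σ_t A[v_t][v_{t+1}]. For example, for (i, j) = (0, 1) we minimise over 4 possible intermediate vertex sequences; the minimum is 12, attained along the walk 0 → 1 → 1 → 1.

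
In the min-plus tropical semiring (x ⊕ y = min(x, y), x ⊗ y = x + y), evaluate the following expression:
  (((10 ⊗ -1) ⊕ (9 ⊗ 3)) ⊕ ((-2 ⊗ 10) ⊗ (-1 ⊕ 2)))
(((10 ⊗ -1) ⊕ (9 ⊗ 3)) ⊕ ((-2 ⊗ 10) ⊗ (-1 ⊕ 2))) = 7

Expand innermost to outermost. Recall ⊕ takes the minimum of its arguments and ⊗ takes their sum. Working out the expression (((10 ⊗ -1) ⊕ (9 ⊗ 3)) ⊕ ((-2 ⊗ 10) ⊗ (-1 ⊕ 2))) gives 7.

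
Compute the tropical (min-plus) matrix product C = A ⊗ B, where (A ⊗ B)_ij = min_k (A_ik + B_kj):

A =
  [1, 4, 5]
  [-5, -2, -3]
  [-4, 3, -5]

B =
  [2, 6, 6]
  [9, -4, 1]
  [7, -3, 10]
A ⊗ B =
  [3, 0, 5]
  [-3, -6, -1]
  [-2, -8, 2]

Apply the min-plus product entry-by-entry:
  C[0][0] = min over k of (A[0][0] + B[0][0] = 1 + 2 = 3, A[0][1] + B[1][0] = 4 + 9 = 13, A[0][2] + B[2][0] = 5 + 7 = 12) = 3 (attained at k = 0)
  C[0][1] = min over k of (A[0][0] + B[0][1] = 1 + 6 = 7, A[0][1] + B[1][1] = 4 + -4 = 0, A[0][2] + B[2][1] = 5 + -3 = 2) = 0 (attained at k = 1)
  C[0][2] = min over k of (A[0][0] + B[0][2] = 1 + 6 = 7, A[0][1] + B[1][2] = 4 + 1 = 5, A[0][2] + B[2][2] = 5 + 10 = 15) = 5 (attained at k = 1)
  C[1][0] = min over k of (A[1][0] + B[0][0] = -5 + 2 = -3, A[1][1] + B[1][0] = -2 + 9 = 7, A[1][2] + B[2][0] = -3 + 7 = 4) = -3 (attained at k = 0)
  C[1][1] = min over k of (A[1][0] + B[0][1] = -5 + 6 = 1, A[1][1] + B[1][1] = -2 + -4 = -6, A[1][2] + B[2][1] = -3 + -3 = -6) = -6 (attained at k = 1)
  C[1][2] = min over k of (A[1][0] + B[0][2] = -5 + 6 = 1, A[1][1] + B[1][2] = -2 + 1 = -1, A[1][2] + B[2][2] = -3 + 10 = 7) = -1 (attained at k = 1)
  C[2][0] = min over k of (A[2][0] + B[0][0] = -4 + 2 = -2, A[2][1] + B[1][0] = 3 + 9 = 12, A[2][2] + B[2][0] = -5 + 7 = 2) = -2 (attained at k = 0)
  C[2][1] = min over k of (A[2][0] + B[0][1] = -4 + 6 = 2, A[2][1] + B[1][1] = 3 + -4 = -1, A[2][2] + B[2][1] = -5 + -3 = -8) = -8 (attained at k = 2)
  C[2][2] = min over k of (A[2][0] + B[0][2] = -4 + 6 = 2, A[2][1] + B[1][2] = 3 + 1 = 4, A[2][2] + B[2][2] = -5 + 10 = 5) = 2 (attained at k = 0)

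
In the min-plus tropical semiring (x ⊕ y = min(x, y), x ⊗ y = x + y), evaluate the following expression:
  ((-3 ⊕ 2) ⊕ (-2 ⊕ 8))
((-3 ⊕ 2) ⊕ (-2 ⊕ 8)) = -3

Expand innermost to outermost. Recall ⊕ takes the minimum of its arguments and ⊗ takes their sum. Working out the expression ((-3 ⊕ 2) ⊕ (-2 ⊕ 8)) gives -3.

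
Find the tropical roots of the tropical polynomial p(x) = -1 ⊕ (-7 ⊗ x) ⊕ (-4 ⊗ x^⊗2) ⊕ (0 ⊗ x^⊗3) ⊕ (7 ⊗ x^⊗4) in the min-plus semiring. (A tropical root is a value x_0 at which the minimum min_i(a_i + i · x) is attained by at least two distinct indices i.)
Roots: {-7, -4, -3, 6}

Each tropical root is a break point of the lower envelope of the lines y = a_i + i · x (there are 5 lines, with slopes 0, 1, ..., 4). Only the lines that attain the minimum somewhere contribute to roots; other lines are dominated. Here the surviving (envelope) indices are i = 4, i = 3, i = 2, i = 1, i = 0.
Intersections between consecutive envelope lines give the roots: for adjacent envelope indices i < j the intersection is x = (a_i − a_j) / (j − i). Reading off the sorted break points: {-7, -4, -3, 6}.
Verification: at each break x_0, at least two indices attain the minimum of min_i(a_i + i · x_0).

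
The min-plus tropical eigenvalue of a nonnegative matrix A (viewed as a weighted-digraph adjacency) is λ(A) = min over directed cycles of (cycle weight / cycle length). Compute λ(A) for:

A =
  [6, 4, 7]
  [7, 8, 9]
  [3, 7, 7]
λ(A) = 5

Enumerate directed cycles and compute their means (weight / length). Sample:
  cycle 0 → 0: weight = 6, length = 1, mean = 6/1 ≈ 6.000
  cycle 1 → 1: weight = 8, length = 1, mean = 8/1 ≈ 8.000
  cycle 2 → 2: weight = 7, length = 1, mean = 7/1 ≈ 7.000
  cycle 0 → 1 → 0: weight = 11, length = 2, mean = 11/2 ≈ 5.500
  cycle 0 → 2 → 0: weight = 10, length = 2, mean = 10/2 ≈ 5.000
  cycle 1 → 0 → 1: weight = 11, length = 2, mean = 11/2 ≈ 5.500
Minimum mean = 5.000, attained e.g. along the cycle 0 → 2 → 0 with weight 10 and length 2. So λ(A) = 10/2 = 5.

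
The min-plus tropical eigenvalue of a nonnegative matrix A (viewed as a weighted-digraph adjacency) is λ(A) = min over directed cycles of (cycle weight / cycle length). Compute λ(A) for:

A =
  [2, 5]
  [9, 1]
λ(A) = 1

Enumerate directed cycles and compute their means (weight / length). Sample:
  cycle 0 → 0: weight = 2, length = 1, mean = 2/1 ≈ 2.000
  cycle 1 → 1: weight = 1, length = 1, mean = 1/1 ≈ 1.000
  cycle 0 → 1 → 0: weight = 14, length = 2, mean = 14/2 ≈ 7.000
  cycle 1 → 0 → 1: weight = 14, length = 2, mean = 14/2 ≈ 7.000
Minimum mean = 1.000, attained e.g. along the cycle 1 → 1 with weight 1 and length 1. So λ(A) = 1/1 = 1.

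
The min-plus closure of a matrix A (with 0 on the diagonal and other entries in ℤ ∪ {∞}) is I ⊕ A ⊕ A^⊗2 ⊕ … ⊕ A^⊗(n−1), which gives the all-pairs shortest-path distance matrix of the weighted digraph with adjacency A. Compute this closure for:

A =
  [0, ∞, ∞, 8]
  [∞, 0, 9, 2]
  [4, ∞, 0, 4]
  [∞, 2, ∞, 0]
Closure =
  [0, 10, 19, 8]
  [13, 0, 9, 2]
  [4, 6, 0, 4]
  [15, 2, 11, 0]

This is the Floyd-Warshall all-pairs shortest-path computation. For each intermediate vertex k = 0, 1, …, 3, update dist[i][j] ← min(dist[i][j], dist[i][k] + dist[k][j]). The final matrix gives, for each (i, j), the minimum total weight of any directed path from i to j (possibly empty when i = j).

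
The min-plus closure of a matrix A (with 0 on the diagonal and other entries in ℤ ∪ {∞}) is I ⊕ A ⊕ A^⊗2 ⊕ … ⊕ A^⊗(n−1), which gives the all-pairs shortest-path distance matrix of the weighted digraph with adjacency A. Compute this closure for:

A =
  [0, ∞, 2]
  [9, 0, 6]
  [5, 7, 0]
Closure =
  [0, 9, 2]
  [9, 0, 6]
  [5, 7, 0]

This is the Floyd-Warshall all-pairs shortest-path computation. For each intermediate vertex k = 0, 1, …, 2, update dist[i][j] ← min(dist[i][j], dist[i][k] + dist[k][j]). The final matrix gives, for each (i, j), the minimum total weight of any directed path from i to j (possibly empty when i = j).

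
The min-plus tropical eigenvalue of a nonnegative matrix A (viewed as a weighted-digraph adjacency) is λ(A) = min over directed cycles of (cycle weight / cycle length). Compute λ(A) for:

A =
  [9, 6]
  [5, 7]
λ(A) = 11/2

Enumerate directed cycles and compute their means (weight / length). Sample:
  cycle 0 → 0: weight = 9, length = 1, mean = 9/1 ≈ 9.000
  cycle 1 → 1: weight = 7, length = 1, mean = 7/1 ≈ 7.000
  cycle 0 → 1 → 0: weight = 11, length = 2, mean = 11/2 ≈ 5.500
  cycle 1 → 0 → 1: weight = 11, length = 2, mean = 11/2 ≈ 5.500
Minimum mean = 5.500, attained e.g. along the cycle 0 → 1 → 0 with weight 11 and length 2. So λ(A) = 11/2 = 11/2.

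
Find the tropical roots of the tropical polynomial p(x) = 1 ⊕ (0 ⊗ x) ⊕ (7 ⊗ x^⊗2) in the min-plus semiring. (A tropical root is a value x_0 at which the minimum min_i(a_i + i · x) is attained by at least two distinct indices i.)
Roots: {-7, 1}

Each tropical root is a break point of the lower envelope of the lines y = a_i + i · x (there are 3 lines, with slopes 0, 1, ..., 2). Only the lines that attain the minimum somewhere contribute to roots; other lines are dominated. Here the surviving (envelope) indices are i = 2, i = 1, i = 0.
Intersections between consecutive envelope lines give the roots: for adjacent envelope indices i < j the intersection is x = (a_i − a_j) / (j − i). Reading off the sorted break points: {-7, 1}.
Verification: at each break x_0, at least two indices attain the minimum of min_i(a_i + i · x_0).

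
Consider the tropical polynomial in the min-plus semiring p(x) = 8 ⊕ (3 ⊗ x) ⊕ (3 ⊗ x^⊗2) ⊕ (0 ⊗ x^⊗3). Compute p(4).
p(4) = 7

A tropical monomial a ⊗ x^⊗i evaluates to a + i · x. Evaluating each term at x = 4:
  Term 0 contributes 8 + 0 · 4 = 8
  Term 1 contributes 3 + 1 · 4 = 7
  Term 2 contributes 3 + 2 · 4 = 11
  Term 3 contributes 0 + 3 · 4 = 12
p(4) = ⊕ of these = min[8, 7, 11, 12] = 7.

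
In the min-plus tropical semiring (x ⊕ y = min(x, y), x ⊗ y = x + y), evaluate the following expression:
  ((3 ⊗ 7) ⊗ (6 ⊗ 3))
((3 ⊗ 7) ⊗ (6 ⊗ 3)) = 19

Expand innermost to outermost. Recall ⊕ takes the minimum of its arguments and ⊗ takes their sum. Working out the expression ((3 ⊗ 7) ⊗ (6 ⊗ 3)) gives 19.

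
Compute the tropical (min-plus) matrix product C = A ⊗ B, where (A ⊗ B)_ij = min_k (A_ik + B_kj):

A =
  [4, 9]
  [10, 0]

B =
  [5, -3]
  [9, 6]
A ⊗ B =
  [9, 1]
  [9, 6]

Apply the min-plus product entry-by-entry:
  C[0][0] = min over k of (A[0][0] + B[0][0] = 4 + 5 = 9, A[0][1] + B[1][0] = 9 + 9 = 18) = 9 (attained at k = 0)
  C[0][1] = min over k of (A[0][0] + B[0][1] = 4 + -3 = 1, A[0][1] + B[1][1] = 9 + 6 = 15) = 1 (attained at k = 0)
  C[1][0] = min over k of (A[1][0] + B[0][0] = 10 + 5 = 15, A[1][1] + B[1][0] = 0 + 9 = 9) = 9 (attained at k = 1)
  C[1][1] = min over k of (A[1][0] + B[0][1] = 10 + -3 = 7, A[1][1] + B[1][1] = 0 + 6 = 6) = 6 (attained at k = 1)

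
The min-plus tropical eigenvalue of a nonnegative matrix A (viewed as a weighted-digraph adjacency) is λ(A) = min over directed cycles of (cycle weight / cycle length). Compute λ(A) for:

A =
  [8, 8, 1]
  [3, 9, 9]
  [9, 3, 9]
λ(A) = 7/3

Enumerate directed cycles and compute their means (weight / length). Sample:
  cycle 0 → 0: weight = 8, length = 1, mean = 8/1 ≈ 8.000
  cycle 1 → 1: weight = 9, length = 1, mean = 9/1 ≈ 9.000
  cycle 2 → 2: weight = 9, length = 1, mean = 9/1 ≈ 9.000
  cycle 0 → 1 → 0: weight = 11, length = 2, mean = 11/2 ≈ 5.500
  cycle 0 → 2 → 0: weight = 10, length = 2, mean = 10/2 ≈ 5.000
  cycle 1 → 0 → 1: weight = 11, length = 2, mean = 11/2 ≈ 5.500
Minimum mean = 2.333, attained e.g. along the cycle 0 → 2 → 1 → 0 with weight 7 and length 3. So λ(A) = 7/3 = 7/3.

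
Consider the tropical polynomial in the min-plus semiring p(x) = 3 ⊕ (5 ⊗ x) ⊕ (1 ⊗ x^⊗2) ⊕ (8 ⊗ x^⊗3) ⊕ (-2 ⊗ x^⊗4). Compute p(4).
p(4) = 3

A tropical monomial a ⊗ x^⊗i evaluates to a + i · x. Evaluating each term at x = 4:
  Term 0 contributes 3 + 0 · 4 = 3
  Term 1 contributes 5 + 1 · 4 = 9
  Term 2 contributes 1 + 2 · 4 = 9
  Term 3 contributes 8 + 3 · 4 = 20
  Term 4 contributes -2 + 4 · 4 = 14
p(4) = ⊕ of these = min[3, 9, 9, 20, 14] = 3.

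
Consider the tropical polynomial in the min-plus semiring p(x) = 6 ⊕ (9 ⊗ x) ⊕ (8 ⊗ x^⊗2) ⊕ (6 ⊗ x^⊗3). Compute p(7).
p(7) = 6

A tropical monomial a ⊗ x^⊗i evaluates to a + i · x. Evaluating each term at x = 7:
  Term 0 contributes 6 + 0 · 7 = 6
  Term 1 contributes 9 + 1 · 7 = 16
  Term 2 contributes 8 + 2 · 7 = 22
  Term 3 contributes 6 + 3 · 7 = 27
p(7) = ⊕ of these = min[6, 16, 22, 27] = 6.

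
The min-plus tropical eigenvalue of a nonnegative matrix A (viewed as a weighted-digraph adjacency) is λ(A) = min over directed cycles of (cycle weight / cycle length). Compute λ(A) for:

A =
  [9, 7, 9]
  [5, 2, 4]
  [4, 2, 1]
λ(A) = 1

Enumerate directed cycles and compute their means (weight / length). Sample:
  cycle 0 → 0: weight = 9, length = 1, mean = 9/1 ≈ 9.000
  cycle 1 → 1: weight = 2, length = 1, mean = 2/1 ≈ 2.000
  cycle 2 → 2: weight = 1, length = 1, mean = 1/1 ≈ 1.000
  cycle 0 → 1 → 0: weight = 12, length = 2, mean = 12/2 ≈ 6.000
  cycle 0 → 2 → 0: weight = 13, length = 2, mean = 13/2 ≈ 6.500
  cycle 1 → 0 → 1: weight = 12, length = 2, mean = 12/2 ≈ 6.000
Minimum mean = 1.000, attained e.g. along the cycle 2 → 2 with weight 1 and length 1. So λ(A) = 1/1 = 1.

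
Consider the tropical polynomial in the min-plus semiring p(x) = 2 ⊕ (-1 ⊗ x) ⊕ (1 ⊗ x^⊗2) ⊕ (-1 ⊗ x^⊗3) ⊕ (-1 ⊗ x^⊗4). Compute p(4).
p(4) = 2

A tropical monomial a ⊗ x^⊗i evaluates to a + i · x. Evaluating each term at x = 4:
  Term 0 contributes 2 + 0 · 4 = 2
  Term 1 contributes -1 + 1 · 4 = 3
  Term 2 contributes 1 + 2 · 4 = 9
  Term 3 contributes -1 + 3 · 4 = 11
  Term 4 contributes -1 + 4 · 4 = 15
p(4) = ⊕ of these = min[2, 3, 9, 11, 15] = 2.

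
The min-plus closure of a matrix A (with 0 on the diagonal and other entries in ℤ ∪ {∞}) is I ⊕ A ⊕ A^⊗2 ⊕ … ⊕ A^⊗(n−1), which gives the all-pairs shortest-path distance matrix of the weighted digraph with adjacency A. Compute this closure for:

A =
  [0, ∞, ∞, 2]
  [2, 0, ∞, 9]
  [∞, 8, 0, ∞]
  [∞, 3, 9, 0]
Closure =
  [0, 5, 11, 2]
  [2, 0, 13, 4]
  [10, 8, 0, 12]
  [5, 3, 9, 0]

This is the Floyd-Warshall all-pairs shortest-path computation. For each intermediate vertex k = 0, 1, …, 3, update dist[i][j] ← min(dist[i][j], dist[i][k] + dist[k][j]). The final matrix gives, for each (i, j), the minimum total weight of any directed path from i to j (possibly empty when i = j).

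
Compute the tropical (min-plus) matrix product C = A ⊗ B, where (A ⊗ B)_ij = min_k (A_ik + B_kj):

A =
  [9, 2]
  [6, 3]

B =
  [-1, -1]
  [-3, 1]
A ⊗ B =
  [-1, 3]
  [0, 4]

Apply the min-plus product entry-by-entry:
  C[0][0] = min over k of (A[0][0] + B[0][0] = 9 + -1 = 8, A[0][1] + B[1][0] = 2 + -3 = -1) = -1 (attained at k = 1)
  C[0][1] = min over k of (A[0][0] + B[0][1] = 9 + -1 = 8, A[0][1] + B[1][1] = 2 + 1 = 3) = 3 (attained at k = 1)
  C[1][0] = min over k of (A[1][0] + B[0][0] = 6 + -1 = 5, A[1][1] + B[1][0] = 3 + -3 = 0) = 0 (attained at k = 1)
  C[1][1] = min over k of (A[1][0] + B[0][1] = 6 + -1 = 5, A[1][1] + B[1][1] = 3 + 1 = 4) = 4 (attained at k = 1)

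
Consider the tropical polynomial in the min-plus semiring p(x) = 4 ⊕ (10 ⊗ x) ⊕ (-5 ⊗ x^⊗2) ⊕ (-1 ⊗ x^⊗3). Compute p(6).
p(6) = 4

A tropical monomial a ⊗ x^⊗i evaluates to a + i · x. Evaluating each term at x = 6:
  Term 0 contributes 4 + 0 · 6 = 4
  Term 1 contributes 10 + 1 · 6 = 16
  Term 2 contributes -5 + 2 · 6 = 7
  Term 3 contributes -1 + 3 · 6 = 17
p(6) = ⊕ of these = min[4, 16, 7, 17] = 4.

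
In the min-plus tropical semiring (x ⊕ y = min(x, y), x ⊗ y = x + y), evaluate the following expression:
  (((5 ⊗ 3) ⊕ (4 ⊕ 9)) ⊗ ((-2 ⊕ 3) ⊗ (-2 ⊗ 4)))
(((5 ⊗ 3) ⊕ (4 ⊕ 9)) ⊗ ((-2 ⊕ 3) ⊗ (-2 ⊗ 4))) = 4

Expand innermost to outermost. Recall ⊕ takes the minimum of its arguments and ⊗ takes their sum. Working out the expression (((5 ⊗ 3) ⊕ (4 ⊕ 9)) ⊗ ((-2 ⊕ 3) ⊗ (-2 ⊗ 4))) gives 4.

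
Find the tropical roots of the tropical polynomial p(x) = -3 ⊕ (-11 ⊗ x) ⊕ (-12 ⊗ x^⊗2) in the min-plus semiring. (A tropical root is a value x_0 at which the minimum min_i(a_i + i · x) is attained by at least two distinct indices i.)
Roots: {1, 8}

Each tropical root is a break point of the lower envelope of the lines y = a_i + i · x (there are 3 lines, with slopes 0, 1, ..., 2). Only the lines that attain the minimum somewhere contribute to roots; other lines are dominated. Here the surviving (envelope) indices are i = 2, i = 1, i = 0.
Intersections between consecutive envelope lines give the roots: for adjacent envelope indices i < j the intersection is x = (a_i − a_j) / (j − i). Reading off the sorted break points: {1, 8}.
Verification: at each break x_0, at least two indices attain the minimum of min_i(a_i + i · x_0).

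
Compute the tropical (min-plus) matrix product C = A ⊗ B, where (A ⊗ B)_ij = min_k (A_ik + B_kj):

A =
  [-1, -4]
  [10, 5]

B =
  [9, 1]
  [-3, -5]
A ⊗ B =
  [-7, -9]
  [2, 0]

Apply the min-plus product entry-by-entry:
  C[0][0] = min over k of (A[0][0] + B[0][0] = -1 + 9 = 8, A[0][1] + B[1][0] = -4 + -3 = -7) = -7 (attained at k = 1)
  C[0][1] = min over k of (A[0][0] + B[0][1] = -1 + 1 = 0, A[0][1] + B[1][1] = -4 + -5 = -9) = -9 (attained at k = 1)
  C[1][0] = min over k of (A[1][0] + B[0][0] = 10 + 9 = 19, A[1][1] + B[1][0] = 5 + -3 = 2) = 2 (attained at k = 1)
  C[1][1] = min over k of (A[1][0] + B[0][1] = 10 + 1 = 11, A[1][1] + B[1][1] = 5 + -5 = 0) = 0 (attained at k = 1)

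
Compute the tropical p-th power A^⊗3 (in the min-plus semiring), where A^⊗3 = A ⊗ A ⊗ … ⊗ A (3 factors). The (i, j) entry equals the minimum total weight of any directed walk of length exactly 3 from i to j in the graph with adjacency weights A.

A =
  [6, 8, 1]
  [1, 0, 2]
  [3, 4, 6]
A^⊗3 =
  [6, 5, 5]
  [1, 0, 2]
  [5, 4, 6]

Each entry (A^⊗3)_ij equals the minimum over all length-3 walks i = v_0 → v_1 → … → v_3 = j of Σ_t A[v_t][v_{t+1}]. For example, for (i, j) = (0, 2) we minimise over 9 possible intermediate vertex sequences; the minimum is 5, attained along the walk 0 → 2 → 0 → 2.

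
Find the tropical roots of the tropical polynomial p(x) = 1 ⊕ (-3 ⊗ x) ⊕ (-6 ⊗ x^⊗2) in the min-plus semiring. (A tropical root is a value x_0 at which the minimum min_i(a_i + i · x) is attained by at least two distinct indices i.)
Roots: {3, 4}

Each tropical root is a break point of the lower envelope of the lines y = a_i + i · x (there are 3 lines, with slopes 0, 1, ..., 2). Only the lines that attain the minimum somewhere contribute to roots; other lines are dominated. Here the surviving (envelope) indices are i = 2, i = 1, i = 0.
Intersections between consecutive envelope lines give the roots: for adjacent envelope indices i < j the intersection is x = (a_i − a_j) / (j − i). Reading off the sorted break points: {3, 4}.
Verification: at each break x_0, at least two indices attain the minimum of min_i(a_i + i · x_0).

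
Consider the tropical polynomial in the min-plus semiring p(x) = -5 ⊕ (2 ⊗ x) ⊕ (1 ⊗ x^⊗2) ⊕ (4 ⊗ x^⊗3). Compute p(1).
p(1) = -5

A tropical monomial a ⊗ x^⊗i evaluates to a + i · x. Evaluating each term at x = 1:
  Term 0 contributes -5 + 0 · 1 = -5
  Term 1 contributes 2 + 1 · 1 = 3
  Term 2 contributes 1 + 2 · 1 = 3
  Term 3 contributes 4 + 3 · 1 = 7
p(1) = ⊕ of these = min[-5, 3, 3, 7] = -5.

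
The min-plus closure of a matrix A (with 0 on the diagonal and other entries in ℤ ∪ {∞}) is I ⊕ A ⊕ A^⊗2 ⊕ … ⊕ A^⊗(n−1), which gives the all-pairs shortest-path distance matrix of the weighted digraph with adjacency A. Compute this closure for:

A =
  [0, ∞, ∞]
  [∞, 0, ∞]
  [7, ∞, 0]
Closure =
  [0, ∞, ∞]
  [∞, 0, ∞]
  [7, ∞, 0]

This is the Floyd-Warshall all-pairs shortest-path computation. For each intermediate vertex k = 0, 1, …, 2, update dist[i][j] ← min(dist[i][j], dist[i][k] + dist[k][j]). The final matrix gives, for each (i, j), the minimum total weight of any directed path from i to j (possibly empty when i = j).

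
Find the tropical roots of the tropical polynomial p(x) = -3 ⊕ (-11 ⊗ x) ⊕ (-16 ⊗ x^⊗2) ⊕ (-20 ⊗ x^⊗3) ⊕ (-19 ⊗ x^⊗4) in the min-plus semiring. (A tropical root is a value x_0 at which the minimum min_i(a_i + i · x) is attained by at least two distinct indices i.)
Roots: {-1, 4, 5, 8}

Each tropical root is a break point of the lower envelope of the lines y = a_i + i · x (there are 5 lines, with slopes 0, 1, ..., 4). Only the lines that attain the minimum somewhere contribute to roots; other lines are dominated. Here the surviving (envelope) indices are i = 4, i = 3, i = 2, i = 1, i = 0.
Intersections between consecutive envelope lines give the roots: for adjacent envelope indices i < j the intersection is x = (a_i − a_j) / (j − i). Reading off the sorted break points: {-1, 4, 5, 8}.
Verification: at each break x_0, at least two indices attain the minimum of min_i(a_i + i · x_0).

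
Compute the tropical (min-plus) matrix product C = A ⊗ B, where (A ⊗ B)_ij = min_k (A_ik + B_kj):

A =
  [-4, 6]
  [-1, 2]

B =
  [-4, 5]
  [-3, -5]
A ⊗ B =
  [-8, 1]
  [-5, -3]

Apply the min-plus product entry-by-entry:
  C[0][0] = min over k of (A[0][0] + B[0][0] = -4 + -4 = -8, A[0][1] + B[1][0] = 6 + -3 = 3) = -8 (attained at k = 0)
  C[0][1] = min over k of (A[0][0] + B[0][1] = -4 + 5 = 1, A[0][1] + B[1][1] = 6 + -5 = 1) = 1 (attained at k = 0)
  C[1][0] = min over k of (A[1][0] + B[0][0] = -1 + -4 = -5, A[1][1] + B[1][0] = 2 + -3 = -1) = -5 (attained at k = 0)
  C[1][1] = min over k of (A[1][0] + B[0][1] = -1 + 5 = 4, A[1][1] + B[1][1] = 2 + -5 = -3) = -3 (attained at k = 1)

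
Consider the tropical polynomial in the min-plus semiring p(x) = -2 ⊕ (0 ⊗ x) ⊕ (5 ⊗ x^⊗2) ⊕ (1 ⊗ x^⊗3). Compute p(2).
p(2) = -2

A tropical monomial a ⊗ x^⊗i evaluates to a + i · x. Evaluating each term at x = 2:
  Term 0 contributes -2 + 0 · 2 = -2
  Term 1 contributes 0 + 1 · 2 = 2
  Term 2 contributes 5 + 2 · 2 = 9
  Term 3 contributes 1 + 3 · 2 = 7
p(2) = ⊕ of these = min[-2, 2, 9, 7] = -2.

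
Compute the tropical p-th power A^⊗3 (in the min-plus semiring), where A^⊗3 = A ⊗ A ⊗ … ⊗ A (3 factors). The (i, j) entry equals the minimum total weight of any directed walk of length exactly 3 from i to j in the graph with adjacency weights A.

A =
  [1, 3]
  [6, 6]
A^⊗3 =
  [3, 5]
  [8, 10]

Each entry (A^⊗3)_ij equals the minimum over all length-3 walks i = v_0 → v_1 → … → v_3 = j of Σ_t A[v_t][v_{t+1}]. For example, for (i, j) = (0, 1) we minimise over 4 possible intermediate vertex sequences; the minimum is 5, attained along the walk 0 → 0 → 0 → 1.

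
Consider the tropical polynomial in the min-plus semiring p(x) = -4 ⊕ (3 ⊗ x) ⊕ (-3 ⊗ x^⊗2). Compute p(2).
p(2) = -4

A tropical monomial a ⊗ x^⊗i evaluates to a + i · x. Evaluating each term at x = 2:
  Term 0 contributes -4 + 0 · 2 = -4
  Term 1 contributes 3 + 1 · 2 = 5
  Term 2 contributes -3 + 2 · 2 = 1
p(2) = ⊕ of these = min[-4, 5, 1] = -4.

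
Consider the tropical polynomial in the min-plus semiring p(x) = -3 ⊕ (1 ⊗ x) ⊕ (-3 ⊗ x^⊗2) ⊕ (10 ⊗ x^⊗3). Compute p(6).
p(6) = -3

A tropical monomial a ⊗ x^⊗i evaluates to a + i · x. Evaluating each term at x = 6:
  Term 0 contributes -3 + 0 · 6 = -3
  Term 1 contributes 1 + 1 · 6 = 7
  Term 2 contributes -3 + 2 · 6 = 9
  Term 3 contributes 10 + 3 · 6 = 28
p(6) = ⊕ of these = min[-3, 7, 9, 28] = -3.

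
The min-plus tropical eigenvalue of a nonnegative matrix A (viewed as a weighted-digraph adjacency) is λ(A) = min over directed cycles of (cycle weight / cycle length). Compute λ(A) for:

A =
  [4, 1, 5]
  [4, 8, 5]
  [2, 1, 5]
λ(A) = 5/2

Enumerate directed cycles and compute their means (weight / length). Sample:
  cycle 0 → 0: weight = 4, length = 1, mean = 4/1 ≈ 4.000
  cycle 1 → 1: weight = 8, length = 1, mean = 8/1 ≈ 8.000
  cycle 2 → 2: weight = 5, length = 1, mean = 5/1 ≈ 5.000
  cycle 0 → 1 → 0: weight = 5, length = 2, mean = 5/2 ≈ 2.500
  cycle 0 → 2 → 0: weight = 7, length = 2, mean = 7/2 ≈ 3.500
  cycle 1 → 0 → 1: weight = 5, length = 2, mean = 5/2 ≈ 2.500
Minimum mean = 2.500, attained e.g. along the cycle 0 → 1 → 0 with weight 5 and length 2. So λ(A) = 5/2 = 5/2.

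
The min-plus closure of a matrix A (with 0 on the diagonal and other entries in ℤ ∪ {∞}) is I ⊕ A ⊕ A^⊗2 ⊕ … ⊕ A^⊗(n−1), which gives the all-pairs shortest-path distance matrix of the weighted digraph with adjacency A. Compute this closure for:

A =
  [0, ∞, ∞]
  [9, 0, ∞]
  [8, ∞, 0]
Closure =
  [0, ∞, ∞]
  [9, 0, ∞]
  [8, ∞, 0]

This is the Floyd-Warshall all-pairs shortest-path computation. For each intermediate vertex k = 0, 1, …, 2, update dist[i][j] ← min(dist[i][j], dist[i][k] + dist[k][j]). The final matrix gives, for each (i, j), the minimum total weight of any directed path from i to j (possibly empty when i = j).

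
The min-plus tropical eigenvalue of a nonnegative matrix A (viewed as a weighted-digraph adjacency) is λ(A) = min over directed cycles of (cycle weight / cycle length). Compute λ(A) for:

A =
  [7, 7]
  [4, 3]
λ(A) = 3

Enumerate directed cycles and compute their means (weight / length). Sample:
  cycle 0 → 0: weight = 7, length = 1, mean = 7/1 ≈ 7.000
  cycle 1 → 1: weight = 3, length = 1, mean = 3/1 ≈ 3.000
  cycle 0 → 1 → 0: weight = 11, length = 2, mean = 11/2 ≈ 5.500
  cycle 1 → 0 → 1: weight = 11, length = 2, mean = 11/2 ≈ 5.500
Minimum mean = 3.000, attained e.g. along the cycle 1 → 1 with weight 3 and length 1. So λ(A) = 3/1 = 3.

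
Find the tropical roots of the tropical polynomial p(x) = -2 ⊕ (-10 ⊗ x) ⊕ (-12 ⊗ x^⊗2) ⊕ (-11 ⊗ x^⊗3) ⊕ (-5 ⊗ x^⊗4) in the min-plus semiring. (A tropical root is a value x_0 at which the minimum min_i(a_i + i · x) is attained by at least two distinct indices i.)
Roots: {-6, -1, 2, 8}

Each tropical root is a break point of the lower envelope of the lines y = a_i + i · x (there are 5 lines, with slopes 0, 1, ..., 4). Only the lines that attain the minimum somewhere contribute to roots; other lines are dominated. Here the surviving (envelope) indices are i = 4, i = 3, i = 2, i = 1, i = 0.
Intersections between consecutive envelope lines give the roots: for adjacent envelope indices i < j the intersection is x = (a_i − a_j) / (j − i). Reading off the sorted break points: {-6, -1, 2, 8}.
Verification: at each break x_0, at least two indices attain the minimum of min_i(a_i + i · x_0).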